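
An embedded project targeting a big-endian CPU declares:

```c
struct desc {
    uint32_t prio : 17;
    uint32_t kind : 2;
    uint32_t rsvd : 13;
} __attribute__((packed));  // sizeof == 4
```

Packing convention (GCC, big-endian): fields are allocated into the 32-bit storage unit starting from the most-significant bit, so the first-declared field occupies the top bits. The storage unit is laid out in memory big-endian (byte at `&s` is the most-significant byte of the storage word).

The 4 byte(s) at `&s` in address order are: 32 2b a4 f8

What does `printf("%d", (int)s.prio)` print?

25687

[0]=0x32 [1]=0x2b [2]=0xa4 [3]=0xf8 (big-endian) → word 0x322ba4f8
prio:17 @ bit 15 → (0x322ba4f8>>15)&0x1ffff = 0x6457  ←
kind:2 @ bit 13 → (0x322ba4f8>>13)&0x3 = 0x1
rsvd:13 @ bit 0 → (0x322ba4f8>>0)&0x1fff = 0x4f8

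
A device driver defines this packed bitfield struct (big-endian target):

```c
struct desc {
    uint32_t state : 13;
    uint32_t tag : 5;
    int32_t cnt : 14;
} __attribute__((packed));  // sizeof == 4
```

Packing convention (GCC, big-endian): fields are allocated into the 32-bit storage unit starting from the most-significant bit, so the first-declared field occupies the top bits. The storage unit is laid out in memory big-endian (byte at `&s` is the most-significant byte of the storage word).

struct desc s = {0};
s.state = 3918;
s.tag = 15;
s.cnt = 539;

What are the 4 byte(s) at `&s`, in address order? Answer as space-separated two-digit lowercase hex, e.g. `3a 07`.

7a 73 c2 1b

state:13 = 3918 → 0xf4e << 19 → word 0x7a700000
tag:5 = 15 → 0xf << 14 → word 0x7a73c000
cnt:14 = 539 → 0x21b << 0 → word 0x7a73c21b
word = 0x7a73c21b → big-endian bytes:
  [0]=0x7a  [1]=0x73  [2]=0xc2  [3]=0x1b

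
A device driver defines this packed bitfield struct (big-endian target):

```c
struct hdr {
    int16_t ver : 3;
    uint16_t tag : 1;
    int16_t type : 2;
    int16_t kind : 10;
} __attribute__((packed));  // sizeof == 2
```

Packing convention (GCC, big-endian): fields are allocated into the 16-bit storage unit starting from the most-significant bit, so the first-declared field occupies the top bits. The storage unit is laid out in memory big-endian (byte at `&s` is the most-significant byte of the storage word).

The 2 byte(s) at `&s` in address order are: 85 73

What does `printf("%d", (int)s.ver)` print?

[0]=0x85 [1]=0x73 (big-endian) → word 0x8573
ver [13+:3] = (word>>13) & 0x7 = 4  ←
tag [12+:1] = (word>>12) & 0x1 = 0
type [10+:2] = (word>>10) & 0x3 = 1
kind [0+:10] = (word>>0) & 0x3ff = 371
ver signed 3b, MSB=1: 4 - 8 = -4

-4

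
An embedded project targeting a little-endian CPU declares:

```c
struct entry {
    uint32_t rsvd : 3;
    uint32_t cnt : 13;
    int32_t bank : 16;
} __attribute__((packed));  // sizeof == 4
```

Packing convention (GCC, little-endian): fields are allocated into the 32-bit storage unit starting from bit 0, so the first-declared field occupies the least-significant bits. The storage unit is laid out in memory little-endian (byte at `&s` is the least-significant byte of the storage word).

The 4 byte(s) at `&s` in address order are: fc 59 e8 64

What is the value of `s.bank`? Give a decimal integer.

[0]=0xfc [1]=0x59 [2]=0xe8 [3]=0x64 (little-endian) → word 0x64e859fc
rsvd [0+:3] = (word>>0) & 0x7 = 4
cnt [3+:13] = (word>>3) & 0x1fff = 2879
bank [16+:16] = (word>>16) & 0xffff = 25832  ←
bank signed 16b, MSB=0: value = 25832

25832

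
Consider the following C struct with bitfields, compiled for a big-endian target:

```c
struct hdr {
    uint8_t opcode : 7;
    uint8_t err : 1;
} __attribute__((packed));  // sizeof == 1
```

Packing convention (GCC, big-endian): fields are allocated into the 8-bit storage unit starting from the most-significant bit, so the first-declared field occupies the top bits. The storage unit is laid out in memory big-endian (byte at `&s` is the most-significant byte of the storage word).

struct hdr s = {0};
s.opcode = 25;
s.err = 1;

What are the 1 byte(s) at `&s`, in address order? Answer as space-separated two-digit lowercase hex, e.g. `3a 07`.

opcode (7b) val=25 bits=0x19 at bit 1: 0x32
err (1b) val=1 bits=0x1 at bit 0: 0x33
word = 0x33 → big-endian bytes:
  [0]=0x33

33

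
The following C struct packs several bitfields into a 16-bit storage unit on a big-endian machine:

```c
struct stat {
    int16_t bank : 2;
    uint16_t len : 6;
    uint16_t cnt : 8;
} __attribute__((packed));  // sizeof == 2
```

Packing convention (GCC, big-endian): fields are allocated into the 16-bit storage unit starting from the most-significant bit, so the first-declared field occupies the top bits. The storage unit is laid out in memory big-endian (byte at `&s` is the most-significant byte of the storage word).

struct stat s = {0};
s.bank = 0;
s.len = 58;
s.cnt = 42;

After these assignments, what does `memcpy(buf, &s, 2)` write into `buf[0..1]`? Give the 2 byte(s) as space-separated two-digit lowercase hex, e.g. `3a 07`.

3a 2a

bank (2b) val=0 bits=0x0 at bit 14: 0x0000
len (6b) val=58 bits=0x3a at bit 8: 0x3a00
cnt (8b) val=42 bits=0x2a at bit 0: 0x3a2a
word = 0x3a2a → big-endian bytes:
  [0]=0x3a  [1]=0x2a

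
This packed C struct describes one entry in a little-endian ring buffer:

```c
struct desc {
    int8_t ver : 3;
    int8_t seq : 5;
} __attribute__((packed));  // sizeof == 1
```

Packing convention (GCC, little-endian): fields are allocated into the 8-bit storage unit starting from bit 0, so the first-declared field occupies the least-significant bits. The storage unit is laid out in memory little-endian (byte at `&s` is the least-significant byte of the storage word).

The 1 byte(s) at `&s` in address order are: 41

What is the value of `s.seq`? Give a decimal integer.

8

[0]=0x41 (little-endian) → word 0x41
ver:3 @ bit 0 → (0x41>>0)&0x7 = 0x1
seq:5 @ bit 3 → (0x41>>3)&0x1f = 0x8  ←
seq signed 5b, MSB=0: value = 8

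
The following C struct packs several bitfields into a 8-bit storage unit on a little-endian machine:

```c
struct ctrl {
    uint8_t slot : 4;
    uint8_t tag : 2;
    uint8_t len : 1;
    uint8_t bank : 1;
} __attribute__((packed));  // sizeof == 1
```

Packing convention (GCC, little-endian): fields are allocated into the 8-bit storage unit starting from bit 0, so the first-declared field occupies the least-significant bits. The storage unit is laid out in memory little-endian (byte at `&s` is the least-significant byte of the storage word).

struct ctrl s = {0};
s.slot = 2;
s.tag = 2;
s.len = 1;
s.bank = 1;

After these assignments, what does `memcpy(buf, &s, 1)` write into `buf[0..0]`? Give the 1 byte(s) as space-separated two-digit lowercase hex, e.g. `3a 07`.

[0+:4] slot=2 & 0xf = 0x2; word=0x02
[4+:2] tag=2 & 0x3 = 0x2; word=0x22
[6+:1] len=1 & 0x1 = 0x1; word=0x62
[7+:1] bank=1 & 0x1 = 0x1; word=0xe2
word = 0xe2 → little-endian bytes:
  [0]=0xe2

e2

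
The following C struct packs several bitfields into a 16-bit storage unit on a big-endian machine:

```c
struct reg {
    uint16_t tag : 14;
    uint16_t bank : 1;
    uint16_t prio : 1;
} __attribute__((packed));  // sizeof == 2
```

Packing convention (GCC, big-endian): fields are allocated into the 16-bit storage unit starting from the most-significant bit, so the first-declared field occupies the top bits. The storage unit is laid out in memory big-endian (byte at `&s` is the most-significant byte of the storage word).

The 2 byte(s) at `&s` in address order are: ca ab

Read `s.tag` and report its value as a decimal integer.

[0]=0xca [1]=0xab (big-endian) → word 0xcaab
tag:14 @ bit 2 → (0xcaab>>2)&0x3fff = 0x32aa  ←
bank:1 @ bit 1 → (0xcaab>>1)&0x1 = 0x1
prio:1 @ bit 0 → (0xcaab>>0)&0x1 = 0x1

12970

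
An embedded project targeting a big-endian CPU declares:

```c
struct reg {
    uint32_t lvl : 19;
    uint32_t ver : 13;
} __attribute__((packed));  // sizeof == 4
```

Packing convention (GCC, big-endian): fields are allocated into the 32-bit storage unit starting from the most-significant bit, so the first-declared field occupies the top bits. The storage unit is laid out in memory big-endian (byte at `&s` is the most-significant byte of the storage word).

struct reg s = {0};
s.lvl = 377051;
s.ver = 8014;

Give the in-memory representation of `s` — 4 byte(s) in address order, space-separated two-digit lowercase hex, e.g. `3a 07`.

[13+:19] lvl=377051 & 0x7ffff = 0x5c0db; word=0xb81b6000
[0+:13] ver=8014 & 0x1fff = 0x1f4e; word=0xb81b7f4e
word = 0xb81b7f4e → big-endian bytes:
  [0]=0xb8  [1]=0x1b  [2]=0x7f  [3]=0x4e

b8 1b 7f 4e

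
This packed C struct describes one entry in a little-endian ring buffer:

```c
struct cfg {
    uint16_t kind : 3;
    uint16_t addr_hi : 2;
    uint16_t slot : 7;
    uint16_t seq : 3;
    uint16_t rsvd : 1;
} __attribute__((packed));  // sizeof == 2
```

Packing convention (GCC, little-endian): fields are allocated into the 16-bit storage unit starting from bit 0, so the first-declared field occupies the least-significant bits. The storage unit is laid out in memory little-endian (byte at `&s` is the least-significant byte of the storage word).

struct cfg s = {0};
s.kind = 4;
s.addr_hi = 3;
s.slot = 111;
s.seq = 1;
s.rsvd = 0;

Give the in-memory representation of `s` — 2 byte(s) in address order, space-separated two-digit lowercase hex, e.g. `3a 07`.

[0+:3] kind=4 & 0x7 = 0x4; word=0x0004
[3+:2] addr_hi=3 & 0x3 = 0x3; word=0x001c
[5+:7] slot=111 & 0x7f = 0x6f; word=0x0dfc
[12+:3] seq=1 & 0x7 = 0x1; word=0x1dfc
[15+:1] rsvd=0 & 0x1 = 0x0; word=0x1dfc
word = 0x1dfc → little-endian bytes:
  [0]=0xfc  [1]=0x1d

fc 1d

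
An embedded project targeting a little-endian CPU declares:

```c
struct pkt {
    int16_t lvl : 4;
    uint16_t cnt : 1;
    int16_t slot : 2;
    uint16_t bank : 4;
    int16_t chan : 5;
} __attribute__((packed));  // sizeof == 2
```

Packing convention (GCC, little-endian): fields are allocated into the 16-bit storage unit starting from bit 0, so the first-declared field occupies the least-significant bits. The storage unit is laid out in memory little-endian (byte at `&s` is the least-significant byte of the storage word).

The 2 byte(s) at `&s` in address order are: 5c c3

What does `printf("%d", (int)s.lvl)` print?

-4

[0]=0x5c [1]=0xc3 (little-endian) → word 0xc35c
lvl:4 @ bit 0 → (0xc35c>>0)&0xf = 0xc  ←
cnt:1 @ bit 4 → (0xc35c>>4)&0x1 = 0x1
slot:2 @ bit 5 → (0xc35c>>5)&0x3 = 0x2
bank:4 @ bit 7 → (0xc35c>>7)&0xf = 0x6
chan:5 @ bit 11 → (0xc35c>>11)&0x1f = 0x18
lvl signed 4b, MSB=1: 12 - 16 = -4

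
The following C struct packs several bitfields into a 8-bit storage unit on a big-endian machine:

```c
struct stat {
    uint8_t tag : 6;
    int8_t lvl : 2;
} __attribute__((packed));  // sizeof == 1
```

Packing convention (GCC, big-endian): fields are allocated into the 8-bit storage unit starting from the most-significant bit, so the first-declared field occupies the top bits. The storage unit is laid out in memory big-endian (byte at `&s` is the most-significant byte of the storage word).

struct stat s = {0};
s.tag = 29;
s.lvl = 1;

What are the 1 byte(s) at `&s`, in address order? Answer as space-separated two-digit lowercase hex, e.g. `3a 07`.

75

tag (6b) val=29 bits=0x1d at bit 2: 0x74
lvl (2b) val=1 bits=0x1 at bit 0: 0x75
word = 0x75 → big-endian bytes:
  [0]=0x75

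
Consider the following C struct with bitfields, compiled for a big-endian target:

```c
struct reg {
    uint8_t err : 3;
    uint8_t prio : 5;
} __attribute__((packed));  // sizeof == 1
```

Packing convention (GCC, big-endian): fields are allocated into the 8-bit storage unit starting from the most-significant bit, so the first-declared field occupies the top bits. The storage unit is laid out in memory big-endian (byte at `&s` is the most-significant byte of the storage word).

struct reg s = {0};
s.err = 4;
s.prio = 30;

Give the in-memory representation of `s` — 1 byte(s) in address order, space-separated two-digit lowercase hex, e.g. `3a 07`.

[5+:3] err=4 & 0x7 = 0x4; word=0x80
[0+:5] prio=30 & 0x1f = 0x1e; word=0x9e
word = 0x9e → big-endian bytes:
  [0]=0x9e

9e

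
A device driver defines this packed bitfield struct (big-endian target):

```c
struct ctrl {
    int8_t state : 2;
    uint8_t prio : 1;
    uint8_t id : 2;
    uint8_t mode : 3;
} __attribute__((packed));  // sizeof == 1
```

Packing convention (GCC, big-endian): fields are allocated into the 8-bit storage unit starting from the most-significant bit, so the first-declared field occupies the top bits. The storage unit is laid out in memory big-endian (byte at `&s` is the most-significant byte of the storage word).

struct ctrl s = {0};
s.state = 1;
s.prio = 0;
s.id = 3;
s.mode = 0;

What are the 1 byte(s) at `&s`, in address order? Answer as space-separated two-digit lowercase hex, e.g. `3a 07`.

state:2 = 1 → 0x1 << 6 → word 0x40
prio:1 = 0 → 0x0 << 5 → word 0x40
id:2 = 3 → 0x3 << 3 → word 0x58
mode:3 = 0 → 0x0 << 0 → word 0x58
word = 0x58 → big-endian bytes:
  [0]=0x58

58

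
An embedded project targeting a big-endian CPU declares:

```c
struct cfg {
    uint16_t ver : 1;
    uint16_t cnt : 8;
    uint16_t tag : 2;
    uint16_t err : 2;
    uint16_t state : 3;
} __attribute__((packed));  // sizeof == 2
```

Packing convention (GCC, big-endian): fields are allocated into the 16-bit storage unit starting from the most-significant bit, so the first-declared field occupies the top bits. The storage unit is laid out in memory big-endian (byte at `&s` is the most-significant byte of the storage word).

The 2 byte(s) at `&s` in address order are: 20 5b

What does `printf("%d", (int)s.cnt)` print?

64

[0]=0x20 [1]=0x5b (big-endian) → word 0x205b
ver [15+:1] = (word>>15) & 0x1 = 0
cnt [7+:8] = (word>>7) & 0xff = 64  ←
tag [5+:2] = (word>>5) & 0x3 = 2
err [3+:2] = (word>>3) & 0x3 = 3
state [0+:3] = (word>>0) & 0x7 = 3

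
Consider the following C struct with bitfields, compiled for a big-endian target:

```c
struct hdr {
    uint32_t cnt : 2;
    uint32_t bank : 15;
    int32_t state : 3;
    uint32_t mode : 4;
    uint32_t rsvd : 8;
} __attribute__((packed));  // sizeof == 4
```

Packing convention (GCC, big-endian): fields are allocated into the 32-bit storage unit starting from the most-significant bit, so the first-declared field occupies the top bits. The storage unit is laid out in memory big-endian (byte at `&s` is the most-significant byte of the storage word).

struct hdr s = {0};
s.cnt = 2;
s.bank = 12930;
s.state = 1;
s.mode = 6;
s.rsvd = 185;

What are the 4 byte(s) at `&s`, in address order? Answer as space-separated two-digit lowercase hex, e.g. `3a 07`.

[30+:2] cnt=2 & 0x3 = 0x2; word=0x80000000
[15+:15] bank=12930 & 0x7fff = 0x3282; word=0x99410000
[12+:3] state=1 & 0x7 = 0x1; word=0x99411000
[8+:4] mode=6 & 0xf = 0x6; word=0x99411600
[0+:8] rsvd=185 & 0xff = 0xb9; word=0x994116b9
word = 0x994116b9 → big-endian bytes:
  [0]=0x99  [1]=0x41  [2]=0x16  [3]=0xb9

99 41 16 b9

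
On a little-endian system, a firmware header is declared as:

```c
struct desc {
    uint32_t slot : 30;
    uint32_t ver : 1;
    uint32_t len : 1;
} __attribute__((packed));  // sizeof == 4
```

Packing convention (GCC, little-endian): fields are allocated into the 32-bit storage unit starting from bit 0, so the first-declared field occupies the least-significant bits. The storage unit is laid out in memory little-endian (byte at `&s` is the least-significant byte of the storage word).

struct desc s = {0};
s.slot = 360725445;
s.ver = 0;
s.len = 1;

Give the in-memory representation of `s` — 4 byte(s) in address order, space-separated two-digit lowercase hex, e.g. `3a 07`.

c5 3b 80 95

[0+:30] slot=360725445 & 0x3fffffff = 0x15803bc5; word=0x15803bc5
[30+:1] ver=0 & 0x1 = 0x0; word=0x15803bc5
[31+:1] len=1 & 0x1 = 0x1; word=0x95803bc5
word = 0x95803bc5 → little-endian bytes:
  [0]=0xc5  [1]=0x3b  [2]=0x80  [3]=0x95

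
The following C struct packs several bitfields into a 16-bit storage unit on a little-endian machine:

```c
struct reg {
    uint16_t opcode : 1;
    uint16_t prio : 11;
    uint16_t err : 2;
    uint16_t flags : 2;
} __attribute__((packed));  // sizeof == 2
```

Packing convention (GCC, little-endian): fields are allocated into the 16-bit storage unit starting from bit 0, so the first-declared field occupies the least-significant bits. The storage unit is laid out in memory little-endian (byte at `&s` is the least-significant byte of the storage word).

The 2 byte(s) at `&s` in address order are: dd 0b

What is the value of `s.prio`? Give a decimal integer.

1518

[0]=0xdd [1]=0x0b (little-endian) → word 0x0bdd
opcode [0+:1] = (word>>0) & 0x1 = 1
prio [1+:11] = (word>>1) & 0x7ff = 1518  ←
err [12+:2] = (word>>12) & 0x3 = 0
flags [14+:2] = (word>>14) & 0x3 = 0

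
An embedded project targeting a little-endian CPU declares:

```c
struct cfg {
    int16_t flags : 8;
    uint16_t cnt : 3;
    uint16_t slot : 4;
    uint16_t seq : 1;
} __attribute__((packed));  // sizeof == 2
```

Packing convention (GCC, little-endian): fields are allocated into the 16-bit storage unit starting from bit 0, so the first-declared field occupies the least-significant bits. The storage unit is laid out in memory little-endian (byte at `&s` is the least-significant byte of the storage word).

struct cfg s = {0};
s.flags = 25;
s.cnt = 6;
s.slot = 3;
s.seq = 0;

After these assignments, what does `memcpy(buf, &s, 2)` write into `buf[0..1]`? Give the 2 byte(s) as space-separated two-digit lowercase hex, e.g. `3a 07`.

flags (8b) val=25 bits=0x19 at bit 0: 0x0019
cnt (3b) val=6 bits=0x6 at bit 8: 0x0619
slot (4b) val=3 bits=0x3 at bit 11: 0x1e19
seq (1b) val=0 bits=0x0 at bit 15: 0x1e19
word = 0x1e19 → little-endian bytes:
  [0]=0x19  [1]=0x1e

19 1e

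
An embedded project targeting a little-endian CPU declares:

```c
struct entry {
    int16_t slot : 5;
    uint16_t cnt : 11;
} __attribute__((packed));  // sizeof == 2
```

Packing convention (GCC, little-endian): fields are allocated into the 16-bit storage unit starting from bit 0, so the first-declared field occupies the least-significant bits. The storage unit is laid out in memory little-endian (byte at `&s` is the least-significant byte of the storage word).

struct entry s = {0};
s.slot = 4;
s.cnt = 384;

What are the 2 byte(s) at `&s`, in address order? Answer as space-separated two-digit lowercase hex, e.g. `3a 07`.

04 30

slot:5 = 4 → 0x4 << 0 → word 0x0004
cnt:11 = 384 → 0x180 << 5 → word 0x3004
word = 0x3004 → little-endian bytes:
  [0]=0x04  [1]=0x30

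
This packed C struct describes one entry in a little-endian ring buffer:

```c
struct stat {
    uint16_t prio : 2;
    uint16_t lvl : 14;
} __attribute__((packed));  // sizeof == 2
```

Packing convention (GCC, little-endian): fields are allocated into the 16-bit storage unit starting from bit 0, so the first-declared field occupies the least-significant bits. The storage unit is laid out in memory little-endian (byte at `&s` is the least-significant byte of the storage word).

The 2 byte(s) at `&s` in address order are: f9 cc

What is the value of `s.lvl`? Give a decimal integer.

[0]=0xf9 [1]=0xcc (little-endian) → word 0xccf9
prio [0+:2] = (word>>0) & 0x3 = 1
lvl [2+:14] = (word>>2) & 0x3fff = 13118  ←

13118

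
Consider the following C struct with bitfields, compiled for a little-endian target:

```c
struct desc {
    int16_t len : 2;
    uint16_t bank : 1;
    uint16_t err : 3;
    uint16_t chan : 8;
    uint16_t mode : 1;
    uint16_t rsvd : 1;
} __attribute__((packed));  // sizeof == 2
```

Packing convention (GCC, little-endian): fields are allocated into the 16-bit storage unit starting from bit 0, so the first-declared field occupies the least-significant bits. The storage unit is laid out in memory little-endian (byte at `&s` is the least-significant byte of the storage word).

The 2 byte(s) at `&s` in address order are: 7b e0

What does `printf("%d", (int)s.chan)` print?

129

[0]=0x7b [1]=0xe0 (little-endian) → word 0xe07b
len [0+:2] = (word>>0) & 0x3 = 3
bank [2+:1] = (word>>2) & 0x1 = 0
err [3+:3] = (word>>3) & 0x7 = 7
chan [6+:8] = (word>>6) & 0xff = 129  ←
mode [14+:1] = (word>>14) & 0x1 = 1
rsvd [15+:1] = (word>>15) & 0x1 = 1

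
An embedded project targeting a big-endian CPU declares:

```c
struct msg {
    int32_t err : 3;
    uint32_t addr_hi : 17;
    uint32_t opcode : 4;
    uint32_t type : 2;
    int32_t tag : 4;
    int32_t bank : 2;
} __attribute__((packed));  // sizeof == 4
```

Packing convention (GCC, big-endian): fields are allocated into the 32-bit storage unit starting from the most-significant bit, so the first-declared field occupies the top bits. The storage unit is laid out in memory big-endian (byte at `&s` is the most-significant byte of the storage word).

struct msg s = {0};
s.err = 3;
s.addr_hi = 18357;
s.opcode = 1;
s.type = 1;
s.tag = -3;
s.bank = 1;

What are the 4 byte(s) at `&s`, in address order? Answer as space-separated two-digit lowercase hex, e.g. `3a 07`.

err:3 = 3 → 0x3 << 29 → word 0x60000000
addr_hi:17 = 18357 → 0x47b5 << 12 → word 0x647b5000
opcode:4 = 1 → 0x1 << 8 → word 0x647b5100
type:2 = 1 → 0x1 << 6 → word 0x647b5140
tag:4 = -3 → 0xd << 2 → word 0x647b5174
bank:2 = 1 → 0x1 << 0 → word 0x647b5175
word = 0x647b5175 → big-endian bytes:
  [0]=0x64  [1]=0x7b  [2]=0x51  [3]=0x75

64 7b 51 75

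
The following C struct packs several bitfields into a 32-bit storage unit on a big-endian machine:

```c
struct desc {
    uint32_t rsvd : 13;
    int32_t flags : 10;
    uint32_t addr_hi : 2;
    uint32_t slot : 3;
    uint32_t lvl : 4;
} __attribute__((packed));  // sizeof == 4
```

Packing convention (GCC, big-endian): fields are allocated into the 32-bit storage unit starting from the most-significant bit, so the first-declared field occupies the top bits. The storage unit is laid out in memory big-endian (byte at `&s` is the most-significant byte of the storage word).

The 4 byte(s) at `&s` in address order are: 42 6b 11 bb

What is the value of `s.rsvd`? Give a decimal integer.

2125

[0]=0x42 [1]=0x6b [2]=0x11 [3]=0xbb (big-endian) → word 0x426b11bb
rsvd:13 @ bit 19 → (0x426b11bb>>19)&0x1fff = 0x84d  ←
flags:10 @ bit 9 → (0x426b11bb>>9)&0x3ff = 0x188
addr_hi:2 @ bit 7 → (0x426b11bb>>7)&0x3 = 0x3
slot:3 @ bit 4 → (0x426b11bb>>4)&0x7 = 0x3
lvl:4 @ bit 0 → (0x426b11bb>>0)&0xf = 0xb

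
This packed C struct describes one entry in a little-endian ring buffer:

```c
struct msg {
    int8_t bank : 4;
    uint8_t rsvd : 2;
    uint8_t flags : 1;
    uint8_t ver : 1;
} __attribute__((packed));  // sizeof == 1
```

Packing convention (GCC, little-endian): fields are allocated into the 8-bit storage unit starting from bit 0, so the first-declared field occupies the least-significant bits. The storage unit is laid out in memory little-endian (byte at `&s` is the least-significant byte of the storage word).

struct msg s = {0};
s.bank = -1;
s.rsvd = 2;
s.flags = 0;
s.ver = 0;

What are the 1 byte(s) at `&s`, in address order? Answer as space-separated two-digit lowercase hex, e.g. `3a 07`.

bank (4b) val=-1 bits=0xf at bit 0: 0x0f
rsvd (2b) val=2 bits=0x2 at bit 4: 0x2f
flags (1b) val=0 bits=0x0 at bit 6: 0x2f
ver (1b) val=0 bits=0x0 at bit 7: 0x2f
word = 0x2f → little-endian bytes:
  [0]=0x2f

2f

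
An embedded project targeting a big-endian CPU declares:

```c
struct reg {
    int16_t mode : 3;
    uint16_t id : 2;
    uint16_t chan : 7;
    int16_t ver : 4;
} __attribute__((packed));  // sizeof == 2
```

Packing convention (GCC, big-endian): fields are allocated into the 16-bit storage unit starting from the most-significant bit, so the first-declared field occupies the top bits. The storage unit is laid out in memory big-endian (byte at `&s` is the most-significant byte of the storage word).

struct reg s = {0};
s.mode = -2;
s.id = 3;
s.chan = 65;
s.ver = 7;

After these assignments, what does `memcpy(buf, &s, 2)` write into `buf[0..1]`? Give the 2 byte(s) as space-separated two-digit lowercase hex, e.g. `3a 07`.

mode:3 = -2 → 0x6 << 13 → word 0xc000
id:2 = 3 → 0x3 << 11 → word 0xd800
chan:7 = 65 → 0x41 << 4 → word 0xdc10
ver:4 = 7 → 0x7 << 0 → word 0xdc17
word = 0xdc17 → big-endian bytes:
  [0]=0xdc  [1]=0x17

dc 17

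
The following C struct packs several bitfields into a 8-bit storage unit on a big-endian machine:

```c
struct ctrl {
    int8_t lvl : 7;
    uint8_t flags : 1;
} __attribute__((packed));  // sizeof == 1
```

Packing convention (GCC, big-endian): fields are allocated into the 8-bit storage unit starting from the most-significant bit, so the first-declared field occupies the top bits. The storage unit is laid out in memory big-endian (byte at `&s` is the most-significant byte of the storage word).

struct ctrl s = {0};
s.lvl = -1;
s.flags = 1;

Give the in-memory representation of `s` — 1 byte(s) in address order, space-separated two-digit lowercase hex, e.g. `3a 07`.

ff

lvl (7b) val=-1 bits=0x7f at bit 1: 0xfe
flags (1b) val=1 bits=0x1 at bit 0: 0xff
word = 0xff → big-endian bytes:
  [0]=0xff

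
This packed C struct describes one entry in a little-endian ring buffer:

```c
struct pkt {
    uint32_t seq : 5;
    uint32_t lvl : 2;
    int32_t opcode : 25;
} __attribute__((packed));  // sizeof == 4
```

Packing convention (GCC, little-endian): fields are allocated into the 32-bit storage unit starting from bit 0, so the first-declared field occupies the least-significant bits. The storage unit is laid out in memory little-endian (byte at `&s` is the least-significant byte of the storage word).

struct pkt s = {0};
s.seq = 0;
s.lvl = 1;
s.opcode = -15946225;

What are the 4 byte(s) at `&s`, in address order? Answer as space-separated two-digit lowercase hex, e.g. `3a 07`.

a0 07 57 86

[0+:5] seq=0 & 0x1f = 0x0; word=0x00000000
[5+:2] lvl=1 & 0x3 = 0x1; word=0x00000020
[7+:25] opcode=-15946225 & 0x1ffffff = 0x10cae0f; word=0x865707a0
word = 0x865707a0 → little-endian bytes:
  [0]=0xa0  [1]=0x07  [2]=0x57  [3]=0x86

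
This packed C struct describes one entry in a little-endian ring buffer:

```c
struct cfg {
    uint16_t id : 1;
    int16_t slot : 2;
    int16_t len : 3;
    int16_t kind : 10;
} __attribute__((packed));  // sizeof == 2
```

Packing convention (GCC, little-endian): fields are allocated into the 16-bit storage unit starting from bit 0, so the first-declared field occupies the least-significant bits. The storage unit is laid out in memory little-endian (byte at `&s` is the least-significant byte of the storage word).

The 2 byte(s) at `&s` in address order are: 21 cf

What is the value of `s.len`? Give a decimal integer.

-4

[0]=0x21 [1]=0xcf (little-endian) → word 0xcf21
id [0+:1] = (word>>0) & 0x1 = 1
slot [1+:2] = (word>>1) & 0x3 = 0
len [3+:3] = (word>>3) & 0x7 = 4  ←
kind [6+:10] = (word>>6) & 0x3ff = 828
len signed 3b, MSB=1: 4 - 8 = -4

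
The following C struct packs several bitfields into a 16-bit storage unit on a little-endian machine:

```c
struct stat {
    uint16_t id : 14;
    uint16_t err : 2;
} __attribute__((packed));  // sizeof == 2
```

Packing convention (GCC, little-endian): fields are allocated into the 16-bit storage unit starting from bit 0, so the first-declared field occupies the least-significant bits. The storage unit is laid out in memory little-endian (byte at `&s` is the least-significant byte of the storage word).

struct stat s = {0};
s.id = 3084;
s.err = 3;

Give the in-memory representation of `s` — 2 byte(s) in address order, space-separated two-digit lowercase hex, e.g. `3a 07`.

0c cc

id (14b) val=3084 bits=0xc0c at bit 0: 0x0c0c
err (2b) val=3 bits=0x3 at bit 14: 0xcc0c
word = 0xcc0c → little-endian bytes:
  [0]=0x0c  [1]=0xcc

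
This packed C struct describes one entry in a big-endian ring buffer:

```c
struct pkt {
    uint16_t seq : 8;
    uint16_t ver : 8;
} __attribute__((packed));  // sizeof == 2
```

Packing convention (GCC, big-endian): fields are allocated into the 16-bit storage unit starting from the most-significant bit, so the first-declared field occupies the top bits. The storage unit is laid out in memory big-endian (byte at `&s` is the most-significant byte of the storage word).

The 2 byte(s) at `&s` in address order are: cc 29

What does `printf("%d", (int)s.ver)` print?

[0]=0xcc [1]=0x29 (big-endian) → word 0xcc29
seq:8 @ bit 8 → (0xcc29>>8)&0xff = 0xcc
ver:8 @ bit 0 → (0xcc29>>0)&0xff = 0x29  ←

41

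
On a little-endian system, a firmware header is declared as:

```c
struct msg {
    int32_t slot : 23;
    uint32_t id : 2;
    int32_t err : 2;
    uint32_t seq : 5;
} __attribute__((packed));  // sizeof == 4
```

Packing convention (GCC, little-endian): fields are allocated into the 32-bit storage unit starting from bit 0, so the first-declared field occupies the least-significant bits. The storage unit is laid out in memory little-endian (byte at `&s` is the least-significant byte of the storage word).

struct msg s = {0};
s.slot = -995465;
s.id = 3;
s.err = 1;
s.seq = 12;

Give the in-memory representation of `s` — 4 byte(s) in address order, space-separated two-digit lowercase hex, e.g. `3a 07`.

slot (23b) val=-995465 bits=0x70cf77 at bit 0: 0x0070cf77
id (2b) val=3 bits=0x3 at bit 23: 0x01f0cf77
err (2b) val=1 bits=0x1 at bit 25: 0x03f0cf77
seq (5b) val=12 bits=0xc at bit 27: 0x63f0cf77
word = 0x63f0cf77 → little-endian bytes:
  [0]=0x77  [1]=0xcf  [2]=0xf0  [3]=0x63

77 cf f0 63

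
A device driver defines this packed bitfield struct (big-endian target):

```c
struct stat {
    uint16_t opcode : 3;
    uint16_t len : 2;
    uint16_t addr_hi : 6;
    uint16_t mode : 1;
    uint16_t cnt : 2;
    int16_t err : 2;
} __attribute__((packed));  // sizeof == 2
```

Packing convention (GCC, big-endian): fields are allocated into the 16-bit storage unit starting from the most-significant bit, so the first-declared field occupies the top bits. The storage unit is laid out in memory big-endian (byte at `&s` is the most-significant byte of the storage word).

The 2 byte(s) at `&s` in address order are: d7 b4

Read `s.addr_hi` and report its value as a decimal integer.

[0]=0xd7 [1]=0xb4 (big-endian) → word 0xd7b4
opcode [13+:3] = (word>>13) & 0x7 = 6
len [11+:2] = (word>>11) & 0x3 = 2
addr_hi [5+:6] = (word>>5) & 0x3f = 61  ←
mode [4+:1] = (word>>4) & 0x1 = 1
cnt [2+:2] = (word>>2) & 0x3 = 1
err [0+:2] = (word>>0) & 0x3 = 0

61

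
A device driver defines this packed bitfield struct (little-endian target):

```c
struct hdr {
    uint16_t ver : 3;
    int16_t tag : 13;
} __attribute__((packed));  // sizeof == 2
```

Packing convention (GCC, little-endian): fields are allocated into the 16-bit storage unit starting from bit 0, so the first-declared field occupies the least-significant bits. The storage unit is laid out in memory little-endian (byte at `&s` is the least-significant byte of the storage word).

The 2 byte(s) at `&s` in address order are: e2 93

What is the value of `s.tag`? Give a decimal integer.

[0]=0xe2 [1]=0x93 (little-endian) → word 0x93e2
ver [0+:3] = (word>>0) & 0x7 = 2
tag [3+:13] = (word>>3) & 0x1fff = 4732  ←
tag signed 13b, MSB=1: 4732 - 8192 = -3460

-3460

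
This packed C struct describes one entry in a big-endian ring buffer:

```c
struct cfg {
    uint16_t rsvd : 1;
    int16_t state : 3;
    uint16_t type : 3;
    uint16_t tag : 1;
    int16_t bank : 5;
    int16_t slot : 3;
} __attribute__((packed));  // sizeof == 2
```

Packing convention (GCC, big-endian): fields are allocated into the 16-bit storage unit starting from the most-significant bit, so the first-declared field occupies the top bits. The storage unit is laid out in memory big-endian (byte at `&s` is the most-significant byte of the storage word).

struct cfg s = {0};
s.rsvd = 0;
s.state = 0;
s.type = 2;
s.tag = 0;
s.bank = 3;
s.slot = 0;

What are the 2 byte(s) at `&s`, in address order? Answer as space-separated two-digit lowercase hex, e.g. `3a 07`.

rsvd:1 = 0 → 0x0 << 15 → word 0x0000
state:3 = 0 → 0x0 << 12 → word 0x0000
type:3 = 2 → 0x2 << 9 → word 0x0400
tag:1 = 0 → 0x0 << 8 → word 0x0400
bank:5 = 3 → 0x3 << 3 → word 0x0418
slot:3 = 0 → 0x0 << 0 → word 0x0418
word = 0x0418 → big-endian bytes:
  [0]=0x04  [1]=0x18

04 18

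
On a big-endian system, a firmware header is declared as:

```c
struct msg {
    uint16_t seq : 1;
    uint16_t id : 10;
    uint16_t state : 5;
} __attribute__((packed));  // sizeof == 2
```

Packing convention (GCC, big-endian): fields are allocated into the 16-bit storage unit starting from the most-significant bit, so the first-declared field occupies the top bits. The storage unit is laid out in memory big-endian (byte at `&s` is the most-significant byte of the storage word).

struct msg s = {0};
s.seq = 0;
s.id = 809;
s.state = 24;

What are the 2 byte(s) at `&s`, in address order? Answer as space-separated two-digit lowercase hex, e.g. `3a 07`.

seq (1b) val=0 bits=0x0 at bit 15: 0x0000
id (10b) val=809 bits=0x329 at bit 5: 0x6520
state (5b) val=24 bits=0x18 at bit 0: 0x6538
word = 0x6538 → big-endian bytes:
  [0]=0x65  [1]=0x38

65 38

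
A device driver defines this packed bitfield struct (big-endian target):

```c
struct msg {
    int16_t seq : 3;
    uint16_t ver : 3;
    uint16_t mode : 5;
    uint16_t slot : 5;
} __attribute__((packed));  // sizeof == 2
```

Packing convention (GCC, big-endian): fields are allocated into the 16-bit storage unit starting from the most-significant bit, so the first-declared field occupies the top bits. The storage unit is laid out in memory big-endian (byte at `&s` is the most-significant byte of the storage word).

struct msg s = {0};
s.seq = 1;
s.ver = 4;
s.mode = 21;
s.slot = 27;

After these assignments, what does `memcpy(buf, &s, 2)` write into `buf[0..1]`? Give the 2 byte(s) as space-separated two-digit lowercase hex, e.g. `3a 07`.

seq:3 = 1 → 0x1 << 13 → word 0x2000
ver:3 = 4 → 0x4 << 10 → word 0x3000
mode:5 = 21 → 0x15 << 5 → word 0x32a0
slot:5 = 27 → 0x1b << 0 → word 0x32bb
word = 0x32bb → big-endian bytes:
  [0]=0x32  [1]=0xbb

32 bb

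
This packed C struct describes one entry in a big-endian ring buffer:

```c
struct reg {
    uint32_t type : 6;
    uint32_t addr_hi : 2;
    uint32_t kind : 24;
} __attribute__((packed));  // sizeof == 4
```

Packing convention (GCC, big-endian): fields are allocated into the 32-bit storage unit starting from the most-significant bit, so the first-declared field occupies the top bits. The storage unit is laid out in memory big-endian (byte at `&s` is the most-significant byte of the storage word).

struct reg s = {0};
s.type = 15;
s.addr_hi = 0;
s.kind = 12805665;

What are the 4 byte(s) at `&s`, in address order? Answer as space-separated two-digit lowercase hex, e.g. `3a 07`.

3c c3 66 21

type:6 = 15 → 0xf << 26 → word 0x3c000000
addr_hi:2 = 0 → 0x0 << 24 → word 0x3c000000
kind:24 = 12805665 → 0xc36621 << 0 → word 0x3cc36621
word = 0x3cc36621 → big-endian bytes:
  [0]=0x3c  [1]=0xc3  [2]=0x66  [3]=0x21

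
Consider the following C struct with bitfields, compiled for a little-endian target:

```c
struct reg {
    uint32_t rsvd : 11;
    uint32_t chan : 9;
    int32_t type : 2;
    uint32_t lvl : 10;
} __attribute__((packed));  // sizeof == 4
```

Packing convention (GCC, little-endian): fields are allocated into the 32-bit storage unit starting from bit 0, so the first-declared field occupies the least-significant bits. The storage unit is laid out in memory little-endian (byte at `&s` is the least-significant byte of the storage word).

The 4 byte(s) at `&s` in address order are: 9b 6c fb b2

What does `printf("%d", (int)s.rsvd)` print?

1179

[0]=0x9b [1]=0x6c [2]=0xfb [3]=0xb2 (little-endian) → word 0xb2fb6c9b
rsvd:11 @ bit 0 → (0xb2fb6c9b>>0)&0x7ff = 0x49b  ←
chan:9 @ bit 11 → (0xb2fb6c9b>>11)&0x1ff = 0x16d
type:2 @ bit 20 → (0xb2fb6c9b>>20)&0x3 = 0x3
lvl:10 @ bit 22 → (0xb2fb6c9b>>22)&0x3ff = 0x2cb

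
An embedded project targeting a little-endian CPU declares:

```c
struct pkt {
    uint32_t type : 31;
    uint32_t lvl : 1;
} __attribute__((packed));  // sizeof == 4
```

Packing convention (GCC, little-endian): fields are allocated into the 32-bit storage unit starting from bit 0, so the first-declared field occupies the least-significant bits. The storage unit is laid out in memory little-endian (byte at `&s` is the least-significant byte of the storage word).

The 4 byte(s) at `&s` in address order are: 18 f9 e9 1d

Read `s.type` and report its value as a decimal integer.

[0]=0x18 [1]=0xf9 [2]=0xe9 [3]=0x1d (little-endian) → word 0x1de9f918
type:31 @ bit 0 → (0x1de9f918>>0)&0x7fffffff = 0x1de9f918  ←
lvl:1 @ bit 31 → (0x1de9f918>>31)&0x1 = 0x0

501872920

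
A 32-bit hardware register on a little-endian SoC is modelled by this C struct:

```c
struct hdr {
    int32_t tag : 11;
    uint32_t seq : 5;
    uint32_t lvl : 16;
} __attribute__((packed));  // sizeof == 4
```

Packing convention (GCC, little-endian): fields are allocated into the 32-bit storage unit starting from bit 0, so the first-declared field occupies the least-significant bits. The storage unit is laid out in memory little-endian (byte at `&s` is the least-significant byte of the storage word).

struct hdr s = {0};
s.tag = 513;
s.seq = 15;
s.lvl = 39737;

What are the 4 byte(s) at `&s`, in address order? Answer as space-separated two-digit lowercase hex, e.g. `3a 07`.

[0+:11] tag=513 & 0x7ff = 0x201; word=0x00000201
[11+:5] seq=15 & 0x1f = 0xf; word=0x00007a01
[16+:16] lvl=39737 & 0xffff = 0x9b39; word=0x9b397a01
word = 0x9b397a01 → little-endian bytes:
  [0]=0x01  [1]=0x7a  [2]=0x39  [3]=0x9b

01 7a 39 9b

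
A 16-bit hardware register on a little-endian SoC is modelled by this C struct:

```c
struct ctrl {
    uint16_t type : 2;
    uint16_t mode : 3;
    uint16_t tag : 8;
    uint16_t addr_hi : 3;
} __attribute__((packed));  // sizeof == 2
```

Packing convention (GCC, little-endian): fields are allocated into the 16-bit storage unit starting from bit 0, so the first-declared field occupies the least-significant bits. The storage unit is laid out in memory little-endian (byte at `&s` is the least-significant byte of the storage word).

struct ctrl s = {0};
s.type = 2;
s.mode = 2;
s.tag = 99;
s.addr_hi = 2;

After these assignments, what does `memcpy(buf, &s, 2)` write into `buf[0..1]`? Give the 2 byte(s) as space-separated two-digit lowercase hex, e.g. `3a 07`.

6a 4c

type (2b) val=2 bits=0x2 at bit 0: 0x0002
mode (3b) val=2 bits=0x2 at bit 2: 0x000a
tag (8b) val=99 bits=0x63 at bit 5: 0x0c6a
addr_hi (3b) val=2 bits=0x2 at bit 13: 0x4c6a
word = 0x4c6a → little-endian bytes:
  [0]=0x6a  [1]=0x4c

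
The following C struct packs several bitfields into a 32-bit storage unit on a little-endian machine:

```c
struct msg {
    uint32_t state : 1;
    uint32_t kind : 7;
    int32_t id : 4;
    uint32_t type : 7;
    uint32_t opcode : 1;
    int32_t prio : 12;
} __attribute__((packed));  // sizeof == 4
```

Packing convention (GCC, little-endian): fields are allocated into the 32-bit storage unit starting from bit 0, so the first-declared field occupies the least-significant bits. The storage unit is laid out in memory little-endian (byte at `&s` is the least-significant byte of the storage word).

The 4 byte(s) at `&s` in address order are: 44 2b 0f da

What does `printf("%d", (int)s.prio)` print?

[0]=0x44 [1]=0x2b [2]=0x0f [3]=0xda (little-endian) → word 0xda0f2b44
state [0+:1] = (word>>0) & 0x1 = 0
kind [1+:7] = (word>>1) & 0x7f = 34
id [8+:4] = (word>>8) & 0xf = 11
type [12+:7] = (word>>12) & 0x7f = 114
opcode [19+:1] = (word>>19) & 0x1 = 1
prio [20+:12] = (word>>20) & 0xfff = 3488  ←
prio signed 12b, MSB=1: 3488 - 4096 = -608

-608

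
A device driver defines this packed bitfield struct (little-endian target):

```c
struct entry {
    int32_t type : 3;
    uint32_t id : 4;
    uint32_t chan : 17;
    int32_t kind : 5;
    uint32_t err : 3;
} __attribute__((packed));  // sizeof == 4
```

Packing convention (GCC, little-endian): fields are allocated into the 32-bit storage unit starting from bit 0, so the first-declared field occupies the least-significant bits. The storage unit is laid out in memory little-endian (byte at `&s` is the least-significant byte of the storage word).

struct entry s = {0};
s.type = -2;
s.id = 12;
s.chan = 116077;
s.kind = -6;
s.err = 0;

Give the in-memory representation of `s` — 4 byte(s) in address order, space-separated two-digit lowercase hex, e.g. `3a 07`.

type (3b) val=-2 bits=0x6 at bit 0: 0x00000006
id (4b) val=12 bits=0xc at bit 3: 0x00000066
chan (17b) val=116077 bits=0x1c56d at bit 7: 0x00e2b6e6
kind (5b) val=-6 bits=0x1a at bit 24: 0x1ae2b6e6
err (3b) val=0 bits=0x0 at bit 29: 0x1ae2b6e6
word = 0x1ae2b6e6 → little-endian bytes:
  [0]=0xe6  [1]=0xb6  [2]=0xe2  [3]=0x1a

e6 b6 e2 1a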